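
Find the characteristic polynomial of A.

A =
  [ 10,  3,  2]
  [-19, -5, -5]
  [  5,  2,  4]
x^3 - 9*x^2 + 27*x - 27

Expanding det(x·I − A) (e.g. by cofactor expansion or by noting that A is similar to its Jordan form J, which has the same characteristic polynomial as A) gives
  χ_A(x) = x^3 - 9*x^2 + 27*x - 27
which factors as (x - 3)^3. The eigenvalues (with algebraic multiplicities) are λ = 3 with multiplicity 3.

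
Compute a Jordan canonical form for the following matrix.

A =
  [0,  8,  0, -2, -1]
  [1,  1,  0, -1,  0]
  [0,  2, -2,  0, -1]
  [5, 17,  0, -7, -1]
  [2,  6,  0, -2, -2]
J_2(-2) ⊕ J_2(-2) ⊕ J_1(-2)

The characteristic polynomial is
  det(x·I − A) = x^5 + 10*x^4 + 40*x^3 + 80*x^2 + 80*x + 32 = (x + 2)^5

Eigenvalues and multiplicities (the geometric multiplicity of λ is n − rank(A − λI), which equals the number of Jordan blocks for λ):
  λ = -2: algebraic multiplicity = 5, geometric multiplicity = 3

Determining the block sizes for each eigenvalue:
  λ = -2: with am = 5 and gm = 3, the partition is not yet determined (e.g. several partitions of 5 into 3 parts exist). Let N = A − (-2)·I. Computing rank(N^1) = 2, rank(N^2) = 0; the number of blocks of size ≥ j is rank(N^{j−1}) − rank(N^j), giving [3, 2]. So we have 2 block(s) of size 2, 1 block(s) of size 1 → block sizes [2, 2, 1]

Assembling the blocks gives a Jordan form
J =
  [-2,  1,  0,  0,  0]
  [ 0, -2,  0,  0,  0]
  [ 0,  0, -2,  1,  0]
  [ 0,  0,  0, -2,  0]
  [ 0,  0,  0,  0, -2]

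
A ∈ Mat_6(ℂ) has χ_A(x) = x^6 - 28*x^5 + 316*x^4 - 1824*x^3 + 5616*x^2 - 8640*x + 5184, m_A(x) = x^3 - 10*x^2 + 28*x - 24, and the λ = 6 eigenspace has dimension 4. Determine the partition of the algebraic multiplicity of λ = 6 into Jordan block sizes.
Block sizes for λ = 6: [1, 1, 1, 1]

Step 1 — from the characteristic polynomial, algebraic multiplicity of λ = 6 is 4. From dim ker(A − (6)·I) = 4, there are exactly 4 Jordan blocks for λ = 6.
Step 2 — from the minimal polynomial, the factor (x − 6) tells us the largest block for λ = 6 has size 1.
Step 3 — with total size 4, 4 blocks, and largest block 1, the block sizes (in nonincreasing order) are [1, 1, 1, 1].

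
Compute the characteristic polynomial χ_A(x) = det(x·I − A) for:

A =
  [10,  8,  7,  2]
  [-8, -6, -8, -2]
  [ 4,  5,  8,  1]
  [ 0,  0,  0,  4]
x^4 - 16*x^3 + 96*x^2 - 256*x + 256

Expanding det(x·I − A) (e.g. by cofactor expansion or by noting that A is similar to its Jordan form J, which has the same characteristic polynomial as A) gives
  χ_A(x) = x^4 - 16*x^3 + 96*x^2 - 256*x + 256
which factors as (x - 4)^4. The eigenvalues (with algebraic multiplicities) are λ = 4 with multiplicity 4.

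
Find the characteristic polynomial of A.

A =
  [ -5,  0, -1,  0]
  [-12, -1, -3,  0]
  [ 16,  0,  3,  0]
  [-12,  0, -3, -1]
x^4 + 4*x^3 + 6*x^2 + 4*x + 1

Expanding det(x·I − A) (e.g. by cofactor expansion or by noting that A is similar to its Jordan form J, which has the same characteristic polynomial as A) gives
  χ_A(x) = x^4 + 4*x^3 + 6*x^2 + 4*x + 1
which factors as (x + 1)^4. The eigenvalues (with algebraic multiplicities) are λ = -1 with multiplicity 4.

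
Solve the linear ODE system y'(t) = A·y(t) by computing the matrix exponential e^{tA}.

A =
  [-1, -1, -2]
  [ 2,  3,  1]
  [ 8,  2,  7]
e^{tA} =
  [-t^2*exp(3*t) - 4*t*exp(3*t) + exp(3*t), -t*exp(3*t), -t^2*exp(3*t)/2 - 2*t*exp(3*t)]
  [2*t*exp(3*t), exp(3*t), t*exp(3*t)]
  [2*t^2*exp(3*t) + 8*t*exp(3*t), 2*t*exp(3*t), t^2*exp(3*t) + 4*t*exp(3*t) + exp(3*t)]

Strategy: write A = P · J · P⁻¹ where J is a Jordan canonical form, so e^{tA} = P · e^{tJ} · P⁻¹, and e^{tJ} can be computed block-by-block.

A has Jordan form
J =
  [3, 1, 0]
  [0, 3, 1]
  [0, 0, 3]
(up to reordering of blocks).

Per-block formulas:
  For a 3×3 Jordan block J_3(3): exp(t · J_3(3)) = e^(3t)·(I + t·N + (t^2/2)·N^2), where N is the 3×3 nilpotent shift.

After assembling e^{tJ} and conjugating by P, we get:

e^{tA} =
  [-t^2*exp(3*t) - 4*t*exp(3*t) + exp(3*t), -t*exp(3*t), -t^2*exp(3*t)/2 - 2*t*exp(3*t)]
  [2*t*exp(3*t), exp(3*t), t*exp(3*t)]
  [2*t^2*exp(3*t) + 8*t*exp(3*t), 2*t*exp(3*t), t^2*exp(3*t) + 4*t*exp(3*t) + exp(3*t)]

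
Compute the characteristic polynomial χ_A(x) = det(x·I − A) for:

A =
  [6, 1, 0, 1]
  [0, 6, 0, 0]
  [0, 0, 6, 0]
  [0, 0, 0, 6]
x^4 - 24*x^3 + 216*x^2 - 864*x + 1296

Expanding det(x·I − A) (e.g. by cofactor expansion or by noting that A is similar to its Jordan form J, which has the same characteristic polynomial as A) gives
  χ_A(x) = x^4 - 24*x^3 + 216*x^2 - 864*x + 1296
which factors as (x - 6)^4. The eigenvalues (with algebraic multiplicities) are λ = 6 with multiplicity 4.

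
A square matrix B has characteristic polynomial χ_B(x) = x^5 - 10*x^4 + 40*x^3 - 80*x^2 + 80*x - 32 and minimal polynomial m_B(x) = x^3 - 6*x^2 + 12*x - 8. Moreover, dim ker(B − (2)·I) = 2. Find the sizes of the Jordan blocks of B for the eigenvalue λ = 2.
Block sizes for λ = 2: [3, 2]

Step 1 — from the characteristic polynomial, algebraic multiplicity of λ = 2 is 5. From dim ker(B − (2)·I) = 2, there are exactly 2 Jordan blocks for λ = 2.
Step 2 — from the minimal polynomial, the factor (x − 2)^3 tells us the largest block for λ = 2 has size 3.
Step 3 — with total size 5, 2 blocks, and largest block 3, the block sizes (in nonincreasing order) are [3, 2].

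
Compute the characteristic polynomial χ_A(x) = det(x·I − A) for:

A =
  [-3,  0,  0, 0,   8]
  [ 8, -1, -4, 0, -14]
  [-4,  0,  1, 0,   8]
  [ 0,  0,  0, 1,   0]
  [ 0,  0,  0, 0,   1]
x^5 + x^4 - 6*x^3 + 2*x^2 + 5*x - 3

Expanding det(x·I − A) (e.g. by cofactor expansion or by noting that A is similar to its Jordan form J, which has the same characteristic polynomial as A) gives
  χ_A(x) = x^5 + x^4 - 6*x^3 + 2*x^2 + 5*x - 3
which factors as (x - 1)^3*(x + 1)*(x + 3). The eigenvalues (with algebraic multiplicities) are λ = -3 with multiplicity 1, λ = -1 with multiplicity 1, λ = 1 with multiplicity 3.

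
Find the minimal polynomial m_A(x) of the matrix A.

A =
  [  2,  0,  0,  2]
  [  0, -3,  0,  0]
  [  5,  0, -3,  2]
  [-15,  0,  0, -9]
x^2 + 7*x + 12

The characteristic polynomial is χ_A(x) = (x + 3)^3*(x + 4), so the eigenvalues are known. The minimal polynomial is
  m_A(x) = Π_λ (x − λ)^{k_λ}
where k_λ is the size of the *largest* Jordan block for λ (equivalently, the smallest k with (A − λI)^k v = 0 for every generalised eigenvector v of λ).

  λ = -4: largest Jordan block has size 1, contributing (x + 4)
  λ = -3: largest Jordan block has size 1, contributing (x + 3)

So m_A(x) = (x + 3)*(x + 4) = x^2 + 7*x + 12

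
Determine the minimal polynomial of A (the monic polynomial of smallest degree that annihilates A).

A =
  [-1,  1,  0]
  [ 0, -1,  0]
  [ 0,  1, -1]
x^2 + 2*x + 1

The characteristic polynomial is χ_A(x) = (x + 1)^3, so the eigenvalues are known. The minimal polynomial is
  m_A(x) = Π_λ (x − λ)^{k_λ}
where k_λ is the size of the *largest* Jordan block for λ (equivalently, the smallest k with (A − λI)^k v = 0 for every generalised eigenvector v of λ).

  λ = -1: largest Jordan block has size 2, contributing (x + 1)^2

So m_A(x) = (x + 1)^2 = x^2 + 2*x + 1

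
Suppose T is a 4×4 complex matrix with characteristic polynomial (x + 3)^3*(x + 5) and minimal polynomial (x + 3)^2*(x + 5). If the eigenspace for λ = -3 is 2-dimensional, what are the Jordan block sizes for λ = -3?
Block sizes for λ = -3: [2, 1]

Step 1 — from the characteristic polynomial, algebraic multiplicity of λ = -3 is 3. From dim ker(T − (-3)·I) = 2, there are exactly 2 Jordan blocks for λ = -3.
Step 2 — from the minimal polynomial, the factor (x + 3)^2 tells us the largest block for λ = -3 has size 2.
Step 3 — with total size 3, 2 blocks, and largest block 2, the block sizes (in nonincreasing order) are [2, 1].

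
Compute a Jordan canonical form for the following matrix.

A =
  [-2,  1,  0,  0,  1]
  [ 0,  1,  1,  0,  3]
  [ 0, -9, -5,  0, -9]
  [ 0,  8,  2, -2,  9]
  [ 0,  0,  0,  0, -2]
J_3(-2) ⊕ J_2(-2)

The characteristic polynomial is
  det(x·I − A) = x^5 + 10*x^4 + 40*x^3 + 80*x^2 + 80*x + 32 = (x + 2)^5

Eigenvalues and multiplicities (the geometric multiplicity of λ is n − rank(A − λI), which equals the number of Jordan blocks for λ):
  λ = -2: algebraic multiplicity = 5, geometric multiplicity = 2

Determining the block sizes for each eigenvalue:
  λ = -2: with am = 5 and gm = 2, the partition is not yet determined (e.g. several partitions of 5 into 2 parts exist). Let N = A − (-2)·I. Computing rank(N^1) = 3, rank(N^2) = 1, rank(N^3) = 0; the number of blocks of size ≥ j is rank(N^{j−1}) − rank(N^j), giving [2, 2, 1]. So we have 1 block(s) of size 3, 1 block(s) of size 2 → block sizes [3, 2]

Assembling the blocks gives a Jordan form
J =
  [-2,  1,  0,  0,  0]
  [ 0, -2,  1,  0,  0]
  [ 0,  0, -2,  0,  0]
  [ 0,  0,  0, -2,  1]
  [ 0,  0,  0,  0, -2]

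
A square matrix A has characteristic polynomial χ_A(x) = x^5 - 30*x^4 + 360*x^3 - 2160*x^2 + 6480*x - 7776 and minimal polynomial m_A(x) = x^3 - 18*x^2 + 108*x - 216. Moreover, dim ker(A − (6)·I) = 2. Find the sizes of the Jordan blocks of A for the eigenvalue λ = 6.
Block sizes for λ = 6: [3, 2]

Step 1 — from the characteristic polynomial, algebraic multiplicity of λ = 6 is 5. From dim ker(A − (6)·I) = 2, there are exactly 2 Jordan blocks for λ = 6.
Step 2 — from the minimal polynomial, the factor (x − 6)^3 tells us the largest block for λ = 6 has size 3.
Step 3 — with total size 5, 2 blocks, and largest block 3, the block sizes (in nonincreasing order) are [3, 2].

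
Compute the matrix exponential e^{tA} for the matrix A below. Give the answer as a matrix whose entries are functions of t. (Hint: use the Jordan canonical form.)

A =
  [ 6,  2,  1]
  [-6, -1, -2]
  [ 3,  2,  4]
e^{tA} =
  [3*t*exp(3*t) + exp(3*t), 2*t*exp(3*t), t*exp(3*t)]
  [-6*t*exp(3*t), -4*t*exp(3*t) + exp(3*t), -2*t*exp(3*t)]
  [3*t*exp(3*t), 2*t*exp(3*t), t*exp(3*t) + exp(3*t)]

Strategy: write A = P · J · P⁻¹ where J is a Jordan canonical form, so e^{tA} = P · e^{tJ} · P⁻¹, and e^{tJ} can be computed block-by-block.

A has Jordan form
J =
  [3, 1, 0]
  [0, 3, 0]
  [0, 0, 3]
(up to reordering of blocks).

Per-block formulas:
  For a 2×2 Jordan block J_2(3): exp(t · J_2(3)) = e^(3t)·(I + t·N), where N is the 2×2 nilpotent shift.
  For a 1×1 block at λ = 3: exp(t · [3]) = [e^(3t)].

After assembling e^{tJ} and conjugating by P, we get:

e^{tA} =
  [3*t*exp(3*t) + exp(3*t), 2*t*exp(3*t), t*exp(3*t)]
  [-6*t*exp(3*t), -4*t*exp(3*t) + exp(3*t), -2*t*exp(3*t)]
  [3*t*exp(3*t), 2*t*exp(3*t), t*exp(3*t) + exp(3*t)]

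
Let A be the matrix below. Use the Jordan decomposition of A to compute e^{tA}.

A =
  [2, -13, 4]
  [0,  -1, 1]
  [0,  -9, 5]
e^{tA} =
  [exp(2*t), 3*t^2*exp(2*t)/2 - 13*t*exp(2*t), -t^2*exp(2*t)/2 + 4*t*exp(2*t)]
  [0, -3*t*exp(2*t) + exp(2*t), t*exp(2*t)]
  [0, -9*t*exp(2*t), 3*t*exp(2*t) + exp(2*t)]

Strategy: write A = P · J · P⁻¹ where J is a Jordan canonical form, so e^{tA} = P · e^{tJ} · P⁻¹, and e^{tJ} can be computed block-by-block.

A has Jordan form
J =
  [2, 1, 0]
  [0, 2, 1]
  [0, 0, 2]
(up to reordering of blocks).

Per-block formulas:
  For a 3×3 Jordan block J_3(2): exp(t · J_3(2)) = e^(2t)·(I + t·N + (t^2/2)·N^2), where N is the 3×3 nilpotent shift.

After assembling e^{tJ} and conjugating by P, we get:

e^{tA} =
  [exp(2*t), 3*t^2*exp(2*t)/2 - 13*t*exp(2*t), -t^2*exp(2*t)/2 + 4*t*exp(2*t)]
  [0, -3*t*exp(2*t) + exp(2*t), t*exp(2*t)]
  [0, -9*t*exp(2*t), 3*t*exp(2*t) + exp(2*t)]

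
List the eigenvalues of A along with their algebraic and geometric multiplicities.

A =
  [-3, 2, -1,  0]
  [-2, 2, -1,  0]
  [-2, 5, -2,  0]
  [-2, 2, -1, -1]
λ = -1: alg = 4, geom = 2

Step 1 — factor the characteristic polynomial to read off the algebraic multiplicities:
  χ_A(x) = (x + 1)^4

Step 2 — compute geometric multiplicities via the rank-nullity identity g(λ) = n − rank(A − λI):
  rank(A − (-1)·I) = 2, so dim ker(A − (-1)·I) = n − 2 = 2

Summary:
  λ = -1: algebraic multiplicity = 4, geometric multiplicity = 2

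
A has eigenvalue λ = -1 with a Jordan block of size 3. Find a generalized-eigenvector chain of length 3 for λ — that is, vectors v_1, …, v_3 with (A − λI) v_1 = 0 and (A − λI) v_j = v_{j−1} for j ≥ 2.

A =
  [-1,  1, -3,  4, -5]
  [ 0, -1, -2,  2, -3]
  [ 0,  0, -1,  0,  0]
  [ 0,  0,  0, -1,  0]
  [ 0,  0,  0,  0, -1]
A Jordan chain for λ = -1 of length 3:
v_1 = (-2, 0, 0, 0, 0)ᵀ
v_2 = (-3, -2, 0, 0, 0)ᵀ
v_3 = (0, 0, 1, 0, 0)ᵀ

Let N = A − (-1)·I. We want v_3 with N^3 v_3 = 0 but N^2 v_3 ≠ 0; then v_{j-1} := N · v_j for j = 3, …, 2.

Pick v_3 = (0, 0, 1, 0, 0)ᵀ.
Then v_2 = N · v_3 = (-3, -2, 0, 0, 0)ᵀ.
Then v_1 = N · v_2 = (-2, 0, 0, 0, 0)ᵀ.

Sanity check: (A − (-1)·I) v_1 = (0, 0, 0, 0, 0)ᵀ = 0. ✓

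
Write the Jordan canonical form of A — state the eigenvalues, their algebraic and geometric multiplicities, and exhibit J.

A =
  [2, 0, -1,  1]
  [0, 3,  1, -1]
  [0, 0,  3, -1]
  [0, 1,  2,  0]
J_3(2) ⊕ J_1(2)

The characteristic polynomial is
  det(x·I − A) = x^4 - 8*x^3 + 24*x^2 - 32*x + 16 = (x - 2)^4

Eigenvalues and multiplicities (the geometric multiplicity of λ is n − rank(A − λI), which equals the number of Jordan blocks for λ):
  λ = 2: algebraic multiplicity = 4, geometric multiplicity = 2

Determining the block sizes for each eigenvalue:
  λ = 2: with am = 4 and gm = 2, the partition is not yet determined (e.g. several partitions of 4 into 2 parts exist). Let N = A − (2)·I. Computing rank(N^1) = 2, rank(N^2) = 1, rank(N^3) = 0; the number of blocks of size ≥ j is rank(N^{j−1}) − rank(N^j), giving [2, 1, 1]. So we have 1 block(s) of size 3, 1 block(s) of size 1 → block sizes [3, 1]

Assembling the blocks gives a Jordan form
J =
  [2, 1, 0, 0]
  [0, 2, 1, 0]
  [0, 0, 2, 0]
  [0, 0, 0, 2]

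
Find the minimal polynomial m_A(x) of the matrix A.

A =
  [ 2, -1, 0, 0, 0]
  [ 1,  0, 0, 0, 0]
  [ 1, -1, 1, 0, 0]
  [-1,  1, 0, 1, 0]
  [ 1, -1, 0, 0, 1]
x^2 - 2*x + 1

The characteristic polynomial is χ_A(x) = (x - 1)^5, so the eigenvalues are known. The minimal polynomial is
  m_A(x) = Π_λ (x − λ)^{k_λ}
where k_λ is the size of the *largest* Jordan block for λ (equivalently, the smallest k with (A − λI)^k v = 0 for every generalised eigenvector v of λ).

  λ = 1: largest Jordan block has size 2, contributing (x − 1)^2

So m_A(x) = (x - 1)^2 = x^2 - 2*x + 1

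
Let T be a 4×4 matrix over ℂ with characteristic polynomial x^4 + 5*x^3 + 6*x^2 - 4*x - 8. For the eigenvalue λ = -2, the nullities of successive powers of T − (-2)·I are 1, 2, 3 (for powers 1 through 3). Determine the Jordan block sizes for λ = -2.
Block sizes for λ = -2: [3]

From the dimensions of kernels of powers, the number of Jordan blocks of size at least j is d_j − d_{j−1} where d_j = dim ker(N^j) (with d_0 = 0). Computing the differences gives [1, 1, 1].
The number of blocks of size exactly k is (#blocks of size ≥ k) − (#blocks of size ≥ k + 1), so the partition is: 1 block(s) of size 3.
In nonincreasing order the block sizes are [3].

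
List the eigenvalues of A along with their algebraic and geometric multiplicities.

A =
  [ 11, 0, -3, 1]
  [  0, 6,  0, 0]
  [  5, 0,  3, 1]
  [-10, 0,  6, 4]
λ = 6: alg = 4, geom = 3

Step 1 — factor the characteristic polynomial to read off the algebraic multiplicities:
  χ_A(x) = (x - 6)^4

Step 2 — compute geometric multiplicities via the rank-nullity identity g(λ) = n − rank(A − λI):
  rank(A − (6)·I) = 1, so dim ker(A − (6)·I) = n − 1 = 3

Summary:
  λ = 6: algebraic multiplicity = 4, geometric multiplicity = 3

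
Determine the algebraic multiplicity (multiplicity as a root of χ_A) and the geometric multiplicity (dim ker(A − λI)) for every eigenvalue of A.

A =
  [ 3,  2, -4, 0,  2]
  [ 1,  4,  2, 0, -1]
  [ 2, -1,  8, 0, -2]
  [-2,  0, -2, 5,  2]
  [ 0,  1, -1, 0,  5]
λ = 5: alg = 5, geom = 3

Step 1 — factor the characteristic polynomial to read off the algebraic multiplicities:
  χ_A(x) = (x - 5)^5

Step 2 — compute geometric multiplicities via the rank-nullity identity g(λ) = n − rank(A − λI):
  rank(A − (5)·I) = 2, so dim ker(A − (5)·I) = n − 2 = 3

Summary:
  λ = 5: algebraic multiplicity = 5, geometric multiplicity = 3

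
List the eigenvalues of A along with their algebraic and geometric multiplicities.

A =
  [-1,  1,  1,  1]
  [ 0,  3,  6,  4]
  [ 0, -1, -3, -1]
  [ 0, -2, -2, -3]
λ = -1: alg = 4, geom = 2

Step 1 — factor the characteristic polynomial to read off the algebraic multiplicities:
  χ_A(x) = (x + 1)^4

Step 2 — compute geometric multiplicities via the rank-nullity identity g(λ) = n − rank(A − λI):
  rank(A − (-1)·I) = 2, so dim ker(A − (-1)·I) = n − 2 = 2

Summary:
  λ = -1: algebraic multiplicity = 4, geometric multiplicity = 2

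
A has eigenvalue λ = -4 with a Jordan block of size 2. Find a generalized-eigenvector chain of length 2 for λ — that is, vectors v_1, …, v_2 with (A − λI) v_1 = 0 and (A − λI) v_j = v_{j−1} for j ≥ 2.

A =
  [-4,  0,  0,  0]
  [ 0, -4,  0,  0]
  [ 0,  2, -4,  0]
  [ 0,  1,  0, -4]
A Jordan chain for λ = -4 of length 2:
v_1 = (0, 0, 2, 1)ᵀ
v_2 = (0, 1, 0, 0)ᵀ

Let N = A − (-4)·I. We want v_2 with N^2 v_2 = 0 but N^1 v_2 ≠ 0; then v_{j-1} := N · v_j for j = 2, …, 2.

Pick v_2 = (0, 1, 0, 0)ᵀ.
Then v_1 = N · v_2 = (0, 0, 2, 1)ᵀ.

Sanity check: (A − (-4)·I) v_1 = (0, 0, 0, 0)ᵀ = 0. ✓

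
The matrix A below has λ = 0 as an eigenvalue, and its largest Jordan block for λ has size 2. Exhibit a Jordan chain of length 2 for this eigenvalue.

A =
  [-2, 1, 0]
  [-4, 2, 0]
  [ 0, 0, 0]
A Jordan chain for λ = 0 of length 2:
v_1 = (-2, -4, 0)ᵀ
v_2 = (1, 0, 0)ᵀ

Let N = A − (0)·I. We want v_2 with N^2 v_2 = 0 but N^1 v_2 ≠ 0; then v_{j-1} := N · v_j for j = 2, …, 2.

Pick v_2 = (1, 0, 0)ᵀ.
Then v_1 = N · v_2 = (-2, -4, 0)ᵀ.

Sanity check: (A − (0)·I) v_1 = (0, 0, 0)ᵀ = 0. ✓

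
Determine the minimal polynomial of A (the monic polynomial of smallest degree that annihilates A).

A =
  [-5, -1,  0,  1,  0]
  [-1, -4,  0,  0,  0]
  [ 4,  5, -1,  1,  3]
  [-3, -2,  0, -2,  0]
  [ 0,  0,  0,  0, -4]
x^4 + 12*x^3 + 51*x^2 + 88*x + 48

The characteristic polynomial is χ_A(x) = (x + 1)*(x + 3)*(x + 4)^3, so the eigenvalues are known. The minimal polynomial is
  m_A(x) = Π_λ (x − λ)^{k_λ}
where k_λ is the size of the *largest* Jordan block for λ (equivalently, the smallest k with (A − λI)^k v = 0 for every generalised eigenvector v of λ).

  λ = -4: largest Jordan block has size 2, contributing (x + 4)^2
  λ = -3: largest Jordan block has size 1, contributing (x + 3)
  λ = -1: largest Jordan block has size 1, contributing (x + 1)

So m_A(x) = (x + 1)*(x + 3)*(x + 4)^2 = x^4 + 12*x^3 + 51*x^2 + 88*x + 48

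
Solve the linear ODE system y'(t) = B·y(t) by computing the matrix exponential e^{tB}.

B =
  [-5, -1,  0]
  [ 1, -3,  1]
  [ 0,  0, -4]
e^{tB} =
  [-t*exp(-4*t) + exp(-4*t), -t*exp(-4*t), -t^2*exp(-4*t)/2]
  [t*exp(-4*t), t*exp(-4*t) + exp(-4*t), t^2*exp(-4*t)/2 + t*exp(-4*t)]
  [0, 0, exp(-4*t)]

Strategy: write B = P · J · P⁻¹ where J is a Jordan canonical form, so e^{tB} = P · e^{tJ} · P⁻¹, and e^{tJ} can be computed block-by-block.

B has Jordan form
J =
  [-4,  1,  0]
  [ 0, -4,  1]
  [ 0,  0, -4]
(up to reordering of blocks).

Per-block formulas:
  For a 3×3 Jordan block J_3(-4): exp(t · J_3(-4)) = e^(-4t)·(I + t·N + (t^2/2)·N^2), where N is the 3×3 nilpotent shift.

After assembling e^{tJ} and conjugating by P, we get:

e^{tB} =
  [-t*exp(-4*t) + exp(-4*t), -t*exp(-4*t), -t^2*exp(-4*t)/2]
  [t*exp(-4*t), t*exp(-4*t) + exp(-4*t), t^2*exp(-4*t)/2 + t*exp(-4*t)]
  [0, 0, exp(-4*t)]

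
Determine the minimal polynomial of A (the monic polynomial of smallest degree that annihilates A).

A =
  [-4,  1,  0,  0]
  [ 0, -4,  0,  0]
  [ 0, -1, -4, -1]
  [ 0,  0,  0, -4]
x^2 + 8*x + 16

The characteristic polynomial is χ_A(x) = (x + 4)^4, so the eigenvalues are known. The minimal polynomial is
  m_A(x) = Π_λ (x − λ)^{k_λ}
where k_λ is the size of the *largest* Jordan block for λ (equivalently, the smallest k with (A − λI)^k v = 0 for every generalised eigenvector v of λ).

  λ = -4: largest Jordan block has size 2, contributing (x + 4)^2

So m_A(x) = (x + 4)^2 = x^2 + 8*x + 16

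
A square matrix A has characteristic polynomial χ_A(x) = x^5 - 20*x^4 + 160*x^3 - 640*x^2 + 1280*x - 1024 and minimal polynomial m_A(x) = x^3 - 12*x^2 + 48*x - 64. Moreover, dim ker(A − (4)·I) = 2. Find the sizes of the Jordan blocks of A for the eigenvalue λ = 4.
Block sizes for λ = 4: [3, 2]

Step 1 — from the characteristic polynomial, algebraic multiplicity of λ = 4 is 5. From dim ker(A − (4)·I) = 2, there are exactly 2 Jordan blocks for λ = 4.
Step 2 — from the minimal polynomial, the factor (x − 4)^3 tells us the largest block for λ = 4 has size 3.
Step 3 — with total size 5, 2 blocks, and largest block 3, the block sizes (in nonincreasing order) are [3, 2].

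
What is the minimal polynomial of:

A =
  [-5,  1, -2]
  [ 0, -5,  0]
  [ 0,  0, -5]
x^2 + 10*x + 25

The characteristic polynomial is χ_A(x) = (x + 5)^3, so the eigenvalues are known. The minimal polynomial is
  m_A(x) = Π_λ (x − λ)^{k_λ}
where k_λ is the size of the *largest* Jordan block for λ (equivalently, the smallest k with (A − λI)^k v = 0 for every generalised eigenvector v of λ).

  λ = -5: largest Jordan block has size 2, contributing (x + 5)^2

So m_A(x) = (x + 5)^2 = x^2 + 10*x + 25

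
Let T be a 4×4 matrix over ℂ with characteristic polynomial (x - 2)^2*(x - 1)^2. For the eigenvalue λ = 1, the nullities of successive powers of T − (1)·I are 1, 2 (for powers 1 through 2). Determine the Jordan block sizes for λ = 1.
Block sizes for λ = 1: [2]

From the dimensions of kernels of powers, the number of Jordan blocks of size at least j is d_j − d_{j−1} where d_j = dim ker(N^j) (with d_0 = 0). Computing the differences gives [1, 1].
The number of blocks of size exactly k is (#blocks of size ≥ k) − (#blocks of size ≥ k + 1), so the partition is: 1 block(s) of size 2.
In nonincreasing order the block sizes are [2].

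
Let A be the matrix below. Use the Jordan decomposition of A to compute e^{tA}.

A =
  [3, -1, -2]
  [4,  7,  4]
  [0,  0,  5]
e^{tA} =
  [-2*t*exp(5*t) + exp(5*t), -t*exp(5*t), -2*t*exp(5*t)]
  [4*t*exp(5*t), 2*t*exp(5*t) + exp(5*t), 4*t*exp(5*t)]
  [0, 0, exp(5*t)]

Strategy: write A = P · J · P⁻¹ where J is a Jordan canonical form, so e^{tA} = P · e^{tJ} · P⁻¹, and e^{tJ} can be computed block-by-block.

A has Jordan form
J =
  [5, 1, 0]
  [0, 5, 0]
  [0, 0, 5]
(up to reordering of blocks).

Per-block formulas:
  For a 1×1 block at λ = 5: exp(t · [5]) = [e^(5t)].
  For a 2×2 Jordan block J_2(5): exp(t · J_2(5)) = e^(5t)·(I + t·N), where N is the 2×2 nilpotent shift.

After assembling e^{tJ} and conjugating by P, we get:

e^{tA} =
  [-2*t*exp(5*t) + exp(5*t), -t*exp(5*t), -2*t*exp(5*t)]
  [4*t*exp(5*t), 2*t*exp(5*t) + exp(5*t), 4*t*exp(5*t)]
  [0, 0, exp(5*t)]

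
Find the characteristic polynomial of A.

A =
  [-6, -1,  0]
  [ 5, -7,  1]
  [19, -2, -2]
x^3 + 15*x^2 + 75*x + 125

Expanding det(x·I − A) (e.g. by cofactor expansion or by noting that A is similar to its Jordan form J, which has the same characteristic polynomial as A) gives
  χ_A(x) = x^3 + 15*x^2 + 75*x + 125
which factors as (x + 5)^3. The eigenvalues (with algebraic multiplicities) are λ = -5 with multiplicity 3.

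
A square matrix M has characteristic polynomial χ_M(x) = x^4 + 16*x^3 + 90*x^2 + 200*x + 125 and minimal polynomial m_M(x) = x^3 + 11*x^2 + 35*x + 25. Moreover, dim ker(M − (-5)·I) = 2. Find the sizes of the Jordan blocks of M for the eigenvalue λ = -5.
Block sizes for λ = -5: [2, 1]

Step 1 — from the characteristic polynomial, algebraic multiplicity of λ = -5 is 3. From dim ker(M − (-5)·I) = 2, there are exactly 2 Jordan blocks for λ = -5.
Step 2 — from the minimal polynomial, the factor (x + 5)^2 tells us the largest block for λ = -5 has size 2.
Step 3 — with total size 3, 2 blocks, and largest block 2, the block sizes (in nonincreasing order) are [2, 1].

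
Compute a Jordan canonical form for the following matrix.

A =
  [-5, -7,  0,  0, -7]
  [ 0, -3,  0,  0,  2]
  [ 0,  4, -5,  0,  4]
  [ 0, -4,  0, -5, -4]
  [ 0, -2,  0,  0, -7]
J_2(-5) ⊕ J_1(-5) ⊕ J_1(-5) ⊕ J_1(-5)

The characteristic polynomial is
  det(x·I − A) = x^5 + 25*x^4 + 250*x^3 + 1250*x^2 + 3125*x + 3125 = (x + 5)^5

Eigenvalues and multiplicities (the geometric multiplicity of λ is n − rank(A − λI), which equals the number of Jordan blocks for λ):
  λ = -5: algebraic multiplicity = 5, geometric multiplicity = 4

Determining the block sizes for each eigenvalue:
  λ = -5: 4 blocks summing to 5 forces exactly one block of size 2 and the rest size 1 → block sizes [2, 1, 1, 1]

Assembling the blocks gives a Jordan form
J =
  [-5,  1,  0,  0,  0]
  [ 0, -5,  0,  0,  0]
  [ 0,  0, -5,  0,  0]
  [ 0,  0,  0, -5,  0]
  [ 0,  0,  0,  0, -5]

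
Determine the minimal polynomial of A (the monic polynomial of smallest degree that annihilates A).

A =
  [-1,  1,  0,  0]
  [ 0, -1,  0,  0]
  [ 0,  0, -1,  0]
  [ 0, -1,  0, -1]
x^2 + 2*x + 1

The characteristic polynomial is χ_A(x) = (x + 1)^4, so the eigenvalues are known. The minimal polynomial is
  m_A(x) = Π_λ (x − λ)^{k_λ}
where k_λ is the size of the *largest* Jordan block for λ (equivalently, the smallest k with (A − λI)^k v = 0 for every generalised eigenvector v of λ).

  λ = -1: largest Jordan block has size 2, contributing (x + 1)^2

So m_A(x) = (x + 1)^2 = x^2 + 2*x + 1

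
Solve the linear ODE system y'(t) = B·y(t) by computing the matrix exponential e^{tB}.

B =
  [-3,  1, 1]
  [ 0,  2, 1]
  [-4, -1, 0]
e^{tB} =
  [-2*t*exp(-t) + exp(-t), t*exp(-t), t*exp(-t)]
  [2*t*exp(-t) - exp(t) + exp(-t), -t*exp(-t) + 2*exp(t) - exp(-t), -t*exp(-t) + exp(t) - exp(-t)]
  [-6*t*exp(-t) + exp(t) - exp(-t), 3*t*exp(-t) - 2*exp(t) + 2*exp(-t), 3*t*exp(-t) - exp(t) + 2*exp(-t)]

Strategy: write B = P · J · P⁻¹ where J is a Jordan canonical form, so e^{tB} = P · e^{tJ} · P⁻¹, and e^{tJ} can be computed block-by-block.

B has Jordan form
J =
  [-1,  1, 0]
  [ 0, -1, 0]
  [ 0,  0, 1]
(up to reordering of blocks).

Per-block formulas:
  For a 2×2 Jordan block J_2(-1): exp(t · J_2(-1)) = e^(-1t)·(I + t·N), where N is the 2×2 nilpotent shift.
  For a 1×1 block at λ = 1: exp(t · [1]) = [e^(1t)].

After assembling e^{tJ} and conjugating by P, we get:

e^{tB} =
  [-2*t*exp(-t) + exp(-t), t*exp(-t), t*exp(-t)]
  [2*t*exp(-t) - exp(t) + exp(-t), -t*exp(-t) + 2*exp(t) - exp(-t), -t*exp(-t) + exp(t) - exp(-t)]
  [-6*t*exp(-t) + exp(t) - exp(-t), 3*t*exp(-t) - 2*exp(t) + 2*exp(-t), 3*t*exp(-t) - exp(t) + 2*exp(-t)]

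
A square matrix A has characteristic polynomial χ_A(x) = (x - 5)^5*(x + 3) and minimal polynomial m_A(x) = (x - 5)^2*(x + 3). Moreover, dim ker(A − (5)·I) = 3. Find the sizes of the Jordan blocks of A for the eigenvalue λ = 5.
Block sizes for λ = 5: [2, 2, 1]

Step 1 — from the characteristic polynomial, algebraic multiplicity of λ = 5 is 5. From dim ker(A − (5)·I) = 3, there are exactly 3 Jordan blocks for λ = 5.
Step 2 — from the minimal polynomial, the factor (x − 5)^2 tells us the largest block for λ = 5 has size 2.
Step 3 — with total size 5, 3 blocks, and largest block 2, the block sizes (in nonincreasing order) are [2, 2, 1].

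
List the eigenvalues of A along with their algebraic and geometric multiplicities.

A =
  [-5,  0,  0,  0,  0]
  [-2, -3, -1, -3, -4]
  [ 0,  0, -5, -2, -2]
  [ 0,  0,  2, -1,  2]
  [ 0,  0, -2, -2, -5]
λ = -5: alg = 2, geom = 2; λ = -3: alg = 3, geom = 2

Step 1 — factor the characteristic polynomial to read off the algebraic multiplicities:
  χ_A(x) = (x + 3)^3*(x + 5)^2

Step 2 — compute geometric multiplicities via the rank-nullity identity g(λ) = n − rank(A − λI):
  rank(A − (-5)·I) = 3, so dim ker(A − (-5)·I) = n − 3 = 2
  rank(A − (-3)·I) = 3, so dim ker(A − (-3)·I) = n − 3 = 2

Summary:
  λ = -5: algebraic multiplicity = 2, geometric multiplicity = 2
  λ = -3: algebraic multiplicity = 3, geometric multiplicity = 2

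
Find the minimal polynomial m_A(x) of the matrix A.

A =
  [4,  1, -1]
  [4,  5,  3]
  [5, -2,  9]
x^3 - 18*x^2 + 108*x - 216

The characteristic polynomial is χ_A(x) = (x - 6)^3, so the eigenvalues are known. The minimal polynomial is
  m_A(x) = Π_λ (x − λ)^{k_λ}
where k_λ is the size of the *largest* Jordan block for λ (equivalently, the smallest k with (A − λI)^k v = 0 for every generalised eigenvector v of λ).

  λ = 6: largest Jordan block has size 3, contributing (x − 6)^3

So m_A(x) = (x - 6)^3 = x^3 - 18*x^2 + 108*x - 216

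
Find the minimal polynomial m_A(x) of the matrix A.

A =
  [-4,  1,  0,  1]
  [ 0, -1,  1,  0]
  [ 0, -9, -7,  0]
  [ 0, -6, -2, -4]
x^3 + 12*x^2 + 48*x + 64

The characteristic polynomial is χ_A(x) = (x + 4)^4, so the eigenvalues are known. The minimal polynomial is
  m_A(x) = Π_λ (x − λ)^{k_λ}
where k_λ is the size of the *largest* Jordan block for λ (equivalently, the smallest k with (A − λI)^k v = 0 for every generalised eigenvector v of λ).

  λ = -4: largest Jordan block has size 3, contributing (x + 4)^3

So m_A(x) = (x + 4)^3 = x^3 + 12*x^2 + 48*x + 64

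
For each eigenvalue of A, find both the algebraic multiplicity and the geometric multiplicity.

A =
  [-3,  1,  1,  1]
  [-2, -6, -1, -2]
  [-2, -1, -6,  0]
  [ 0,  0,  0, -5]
λ = -5: alg = 4, geom = 2

Step 1 — factor the characteristic polynomial to read off the algebraic multiplicities:
  χ_A(x) = (x + 5)^4

Step 2 — compute geometric multiplicities via the rank-nullity identity g(λ) = n − rank(A − λI):
  rank(A − (-5)·I) = 2, so dim ker(A − (-5)·I) = n − 2 = 2

Summary:
  λ = -5: algebraic multiplicity = 4, geometric multiplicity = 2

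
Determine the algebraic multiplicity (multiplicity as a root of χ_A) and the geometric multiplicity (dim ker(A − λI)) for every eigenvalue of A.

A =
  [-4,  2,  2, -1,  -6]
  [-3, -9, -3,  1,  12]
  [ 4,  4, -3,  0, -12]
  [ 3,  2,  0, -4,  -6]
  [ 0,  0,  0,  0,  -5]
λ = -5: alg = 5, geom = 3

Step 1 — factor the characteristic polynomial to read off the algebraic multiplicities:
  χ_A(x) = (x + 5)^5

Step 2 — compute geometric multiplicities via the rank-nullity identity g(λ) = n − rank(A − λI):
  rank(A − (-5)·I) = 2, so dim ker(A − (-5)·I) = n − 2 = 3

Summary:
  λ = -5: algebraic multiplicity = 5, geometric multiplicity = 3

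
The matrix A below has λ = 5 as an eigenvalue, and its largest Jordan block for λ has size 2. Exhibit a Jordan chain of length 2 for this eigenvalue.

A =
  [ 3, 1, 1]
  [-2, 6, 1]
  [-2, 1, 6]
A Jordan chain for λ = 5 of length 2:
v_1 = (-2, -2, -2)ᵀ
v_2 = (1, 0, 0)ᵀ

Let N = A − (5)·I. We want v_2 with N^2 v_2 = 0 but N^1 v_2 ≠ 0; then v_{j-1} := N · v_j for j = 2, …, 2.

Pick v_2 = (1, 0, 0)ᵀ.
Then v_1 = N · v_2 = (-2, -2, -2)ᵀ.

Sanity check: (A − (5)·I) v_1 = (0, 0, 0)ᵀ = 0. ✓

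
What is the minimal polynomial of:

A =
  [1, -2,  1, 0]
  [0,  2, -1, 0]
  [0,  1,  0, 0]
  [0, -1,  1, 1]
x^3 - 3*x^2 + 3*x - 1

The characteristic polynomial is χ_A(x) = (x - 1)^4, so the eigenvalues are known. The minimal polynomial is
  m_A(x) = Π_λ (x − λ)^{k_λ}
where k_λ is the size of the *largest* Jordan block for λ (equivalently, the smallest k with (A − λI)^k v = 0 for every generalised eigenvector v of λ).

  λ = 1: largest Jordan block has size 3, contributing (x − 1)^3

So m_A(x) = (x - 1)^3 = x^3 - 3*x^2 + 3*x - 1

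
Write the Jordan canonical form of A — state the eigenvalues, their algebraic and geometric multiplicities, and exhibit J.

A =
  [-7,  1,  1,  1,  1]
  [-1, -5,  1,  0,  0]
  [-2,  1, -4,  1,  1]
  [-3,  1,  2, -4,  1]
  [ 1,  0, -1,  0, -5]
J_3(-5) ⊕ J_1(-5) ⊕ J_1(-5)

The characteristic polynomial is
  det(x·I − A) = x^5 + 25*x^4 + 250*x^3 + 1250*x^2 + 3125*x + 3125 = (x + 5)^5

Eigenvalues and multiplicities (the geometric multiplicity of λ is n − rank(A − λI), which equals the number of Jordan blocks for λ):
  λ = -5: algebraic multiplicity = 5, geometric multiplicity = 3

Determining the block sizes for each eigenvalue:
  λ = -5: with am = 5 and gm = 3, the partition is not yet determined (e.g. several partitions of 5 into 3 parts exist). Let N = A − (-5)·I. Computing rank(N^1) = 2, rank(N^2) = 1, rank(N^3) = 0; the number of blocks of size ≥ j is rank(N^{j−1}) − rank(N^j), giving [3, 1, 1]. So we have 1 block(s) of size 3, 2 block(s) of size 1 → block sizes [3, 1, 1]

Assembling the blocks gives a Jordan form
J =
  [-5,  1,  0,  0,  0]
  [ 0, -5,  1,  0,  0]
  [ 0,  0, -5,  0,  0]
  [ 0,  0,  0, -5,  0]
  [ 0,  0,  0,  0, -5]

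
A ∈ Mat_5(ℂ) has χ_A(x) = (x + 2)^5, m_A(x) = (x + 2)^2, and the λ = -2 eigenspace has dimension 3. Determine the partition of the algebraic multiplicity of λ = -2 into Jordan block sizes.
Block sizes for λ = -2: [2, 2, 1]

Step 1 — from the characteristic polynomial, algebraic multiplicity of λ = -2 is 5. From dim ker(A − (-2)·I) = 3, there are exactly 3 Jordan blocks for λ = -2.
Step 2 — from the minimal polynomial, the factor (x + 2)^2 tells us the largest block for λ = -2 has size 2.
Step 3 — with total size 5, 3 blocks, and largest block 2, the block sizes (in nonincreasing order) are [2, 2, 1].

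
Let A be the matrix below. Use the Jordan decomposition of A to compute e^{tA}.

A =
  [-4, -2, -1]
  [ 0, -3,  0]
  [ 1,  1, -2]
e^{tA} =
  [-t*exp(-3*t) + exp(-3*t), t^2*exp(-3*t)/2 - 2*t*exp(-3*t), -t*exp(-3*t)]
  [0, exp(-3*t), 0]
  [t*exp(-3*t), -t^2*exp(-3*t)/2 + t*exp(-3*t), t*exp(-3*t) + exp(-3*t)]

Strategy: write A = P · J · P⁻¹ where J is a Jordan canonical form, so e^{tA} = P · e^{tJ} · P⁻¹, and e^{tJ} can be computed block-by-block.

A has Jordan form
J =
  [-3,  1,  0]
  [ 0, -3,  1]
  [ 0,  0, -3]
(up to reordering of blocks).

Per-block formulas:
  For a 3×3 Jordan block J_3(-3): exp(t · J_3(-3)) = e^(-3t)·(I + t·N + (t^2/2)·N^2), where N is the 3×3 nilpotent shift.

After assembling e^{tJ} and conjugating by P, we get:

e^{tA} =
  [-t*exp(-3*t) + exp(-3*t), t^2*exp(-3*t)/2 - 2*t*exp(-3*t), -t*exp(-3*t)]
  [0, exp(-3*t), 0]
  [t*exp(-3*t), -t^2*exp(-3*t)/2 + t*exp(-3*t), t*exp(-3*t) + exp(-3*t)]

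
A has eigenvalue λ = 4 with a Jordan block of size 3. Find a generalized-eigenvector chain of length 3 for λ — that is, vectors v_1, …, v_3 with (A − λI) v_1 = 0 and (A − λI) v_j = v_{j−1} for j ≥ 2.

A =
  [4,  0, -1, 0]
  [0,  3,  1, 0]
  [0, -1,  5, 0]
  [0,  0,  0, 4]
A Jordan chain for λ = 4 of length 3:
v_1 = (1, 0, 0, 0)ᵀ
v_2 = (0, -1, -1, 0)ᵀ
v_3 = (0, 1, 0, 0)ᵀ

Let N = A − (4)·I. We want v_3 with N^3 v_3 = 0 but N^2 v_3 ≠ 0; then v_{j-1} := N · v_j for j = 3, …, 2.

Pick v_3 = (0, 1, 0, 0)ᵀ.
Then v_2 = N · v_3 = (0, -1, -1, 0)ᵀ.
Then v_1 = N · v_2 = (1, 0, 0, 0)ᵀ.

Sanity check: (A − (4)·I) v_1 = (0, 0, 0, 0)ᵀ = 0. ✓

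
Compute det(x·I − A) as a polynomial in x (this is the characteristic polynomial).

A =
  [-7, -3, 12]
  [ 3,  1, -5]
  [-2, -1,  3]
x^3 + 3*x^2 + 3*x + 1

Expanding det(x·I − A) (e.g. by cofactor expansion or by noting that A is similar to its Jordan form J, which has the same characteristic polynomial as A) gives
  χ_A(x) = x^3 + 3*x^2 + 3*x + 1
which factors as (x + 1)^3. The eigenvalues (with algebraic multiplicities) are λ = -1 with multiplicity 3.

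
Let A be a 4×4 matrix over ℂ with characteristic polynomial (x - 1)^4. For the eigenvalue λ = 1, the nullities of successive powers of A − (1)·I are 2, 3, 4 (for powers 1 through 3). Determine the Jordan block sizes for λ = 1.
Block sizes for λ = 1: [3, 1]

From the dimensions of kernels of powers, the number of Jordan blocks of size at least j is d_j − d_{j−1} where d_j = dim ker(N^j) (with d_0 = 0). Computing the differences gives [2, 1, 1].
The number of blocks of size exactly k is (#blocks of size ≥ k) − (#blocks of size ≥ k + 1), so the partition is: 1 block(s) of size 1, 1 block(s) of size 3.
In nonincreasing order the block sizes are [3, 1].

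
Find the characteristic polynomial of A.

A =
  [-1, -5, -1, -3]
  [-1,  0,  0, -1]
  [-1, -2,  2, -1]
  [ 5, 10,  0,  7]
x^4 - 8*x^3 + 24*x^2 - 32*x + 16

Expanding det(x·I − A) (e.g. by cofactor expansion or by noting that A is similar to its Jordan form J, which has the same characteristic polynomial as A) gives
  χ_A(x) = x^4 - 8*x^3 + 24*x^2 - 32*x + 16
which factors as (x - 2)^4. The eigenvalues (with algebraic multiplicities) are λ = 2 with multiplicity 4.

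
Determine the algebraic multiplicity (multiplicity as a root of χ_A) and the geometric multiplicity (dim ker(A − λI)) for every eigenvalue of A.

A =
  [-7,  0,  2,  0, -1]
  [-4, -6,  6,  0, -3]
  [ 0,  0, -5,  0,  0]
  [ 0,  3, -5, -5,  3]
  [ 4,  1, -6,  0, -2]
λ = -5: alg = 5, geom = 2

Step 1 — factor the characteristic polynomial to read off the algebraic multiplicities:
  χ_A(x) = (x + 5)^5

Step 2 — compute geometric multiplicities via the rank-nullity identity g(λ) = n − rank(A − λI):
  rank(A − (-5)·I) = 3, so dim ker(A − (-5)·I) = n − 3 = 2

Summary:
  λ = -5: algebraic multiplicity = 5, geometric multiplicity = 2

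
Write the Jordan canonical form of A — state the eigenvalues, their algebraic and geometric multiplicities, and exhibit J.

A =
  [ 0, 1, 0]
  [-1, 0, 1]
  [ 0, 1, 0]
J_3(0)

The characteristic polynomial is
  det(x·I − A) = x^3

Eigenvalues and multiplicities (the geometric multiplicity of λ is n − rank(A − λI), which equals the number of Jordan blocks for λ):
  λ = 0: algebraic multiplicity = 3, geometric multiplicity = 1

Determining the block sizes for each eigenvalue:
  λ = 0: one block (gm = 1), so the single block has size am = 3 → block sizes [3]

Assembling the blocks gives a Jordan form
J =
  [0, 1, 0]
  [0, 0, 1]
  [0, 0, 0]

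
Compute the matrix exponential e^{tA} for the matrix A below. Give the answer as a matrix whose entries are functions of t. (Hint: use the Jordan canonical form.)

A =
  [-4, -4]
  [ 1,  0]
e^{tA} =
  [-2*t*exp(-2*t) + exp(-2*t), -4*t*exp(-2*t)]
  [t*exp(-2*t), 2*t*exp(-2*t) + exp(-2*t)]

Strategy: write A = P · J · P⁻¹ where J is a Jordan canonical form, so e^{tA} = P · e^{tJ} · P⁻¹, and e^{tJ} can be computed block-by-block.

A has Jordan form
J =
  [-2,  1]
  [ 0, -2]
(up to reordering of blocks).

Per-block formulas:
  For a 2×2 Jordan block J_2(-2): exp(t · J_2(-2)) = e^(-2t)·(I + t·N), where N is the 2×2 nilpotent shift.

After assembling e^{tJ} and conjugating by P, we get:

e^{tA} =
  [-2*t*exp(-2*t) + exp(-2*t), -4*t*exp(-2*t)]
  [t*exp(-2*t), 2*t*exp(-2*t) + exp(-2*t)]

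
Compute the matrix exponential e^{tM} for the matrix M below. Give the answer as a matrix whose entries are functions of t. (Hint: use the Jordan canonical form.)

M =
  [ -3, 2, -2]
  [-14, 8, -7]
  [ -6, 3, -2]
e^{tM} =
  [-4*t*exp(t) + exp(t), 2*t*exp(t), -2*t*exp(t)]
  [-14*t*exp(t), 7*t*exp(t) + exp(t), -7*t*exp(t)]
  [-6*t*exp(t), 3*t*exp(t), -3*t*exp(t) + exp(t)]

Strategy: write M = P · J · P⁻¹ where J is a Jordan canonical form, so e^{tM} = P · e^{tJ} · P⁻¹, and e^{tJ} can be computed block-by-block.

M has Jordan form
J =
  [1, 1, 0]
  [0, 1, 0]
  [0, 0, 1]
(up to reordering of blocks).

Per-block formulas:
  For a 1×1 block at λ = 1: exp(t · [1]) = [e^(1t)].
  For a 2×2 Jordan block J_2(1): exp(t · J_2(1)) = e^(1t)·(I + t·N), where N is the 2×2 nilpotent shift.

After assembling e^{tJ} and conjugating by P, we get:

e^{tM} =
  [-4*t*exp(t) + exp(t), 2*t*exp(t), -2*t*exp(t)]
  [-14*t*exp(t), 7*t*exp(t) + exp(t), -7*t*exp(t)]
  [-6*t*exp(t), 3*t*exp(t), -3*t*exp(t) + exp(t)]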